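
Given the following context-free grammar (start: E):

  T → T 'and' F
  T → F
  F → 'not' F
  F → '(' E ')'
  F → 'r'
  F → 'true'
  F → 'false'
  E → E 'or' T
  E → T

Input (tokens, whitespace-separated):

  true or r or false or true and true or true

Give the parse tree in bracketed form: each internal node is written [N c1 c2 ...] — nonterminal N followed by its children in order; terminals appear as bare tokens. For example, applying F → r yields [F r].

[E [E [E [E [E [T [F true]]] or [T [F r]]] or [T [F false]]] or [T [T [F true]] and [F true]]] or [T [F true]]]

E
E or T
E or T or T
E or T or T or T
E or T or T or T or T
T or T or T or T or T
F or T or T or T or T
true or T or T or T or T
true or F or T or T or T
true or r or T or T or T
true or r or F or T or T
true or r or false or T or T
true or r or false or T and F or T
true or r or false or F and F or T
true or r or false or true and F or T
true or r or false or true and true or T
true or r or false or true and true or F
true or r or false or true and true or true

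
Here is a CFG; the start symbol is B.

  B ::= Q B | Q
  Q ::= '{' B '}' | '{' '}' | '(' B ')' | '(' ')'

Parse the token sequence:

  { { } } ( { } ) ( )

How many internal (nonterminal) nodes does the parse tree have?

[B [Q { [B [Q { }]] }] [B [Q ( [B [Q { }]] )] [B [Q ( )]]]]

10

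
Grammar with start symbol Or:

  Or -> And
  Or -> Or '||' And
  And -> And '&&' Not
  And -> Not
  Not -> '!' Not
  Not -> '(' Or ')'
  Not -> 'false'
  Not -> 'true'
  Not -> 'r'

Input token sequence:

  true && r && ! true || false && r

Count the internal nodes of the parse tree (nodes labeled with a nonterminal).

[Or [Or [And [And [And [Not true]] && [Not r]] && [Not ! [Not true]]]] || [And [And [Not false]] && [Not r]]]

13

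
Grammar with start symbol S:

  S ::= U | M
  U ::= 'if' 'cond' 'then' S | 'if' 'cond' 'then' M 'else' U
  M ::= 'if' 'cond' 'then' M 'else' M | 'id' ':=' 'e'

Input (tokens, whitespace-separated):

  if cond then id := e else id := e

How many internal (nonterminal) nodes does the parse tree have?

[S [M if cond then [M id := e] else [M id := e]]]

4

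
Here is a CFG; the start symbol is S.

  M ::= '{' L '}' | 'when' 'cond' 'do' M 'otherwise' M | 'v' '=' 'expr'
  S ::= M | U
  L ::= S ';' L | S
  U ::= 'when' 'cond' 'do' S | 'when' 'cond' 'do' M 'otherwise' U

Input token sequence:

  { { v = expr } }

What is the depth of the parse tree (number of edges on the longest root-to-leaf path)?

8

[S [M { [L [S [M { [L [S [M v = expr]]] }]]] }]]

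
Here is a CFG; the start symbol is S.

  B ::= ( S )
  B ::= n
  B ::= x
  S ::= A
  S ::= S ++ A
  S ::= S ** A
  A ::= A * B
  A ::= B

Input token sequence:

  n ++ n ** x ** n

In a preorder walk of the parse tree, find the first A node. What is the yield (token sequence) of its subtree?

[S [S [S [S [A [B n]]] ++ [A [B n]]] ** [A [B x]]] ** [A [B n]]]

n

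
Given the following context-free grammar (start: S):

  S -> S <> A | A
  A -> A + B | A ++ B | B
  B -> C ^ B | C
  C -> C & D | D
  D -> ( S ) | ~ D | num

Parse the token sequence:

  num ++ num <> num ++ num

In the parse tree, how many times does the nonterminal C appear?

4

[S [S [A [A [B [C [D num]]]] ++ [B [C [D num]]]]] <> [A [A [B [C [D num]]]] ++ [B [C [D num]]]]]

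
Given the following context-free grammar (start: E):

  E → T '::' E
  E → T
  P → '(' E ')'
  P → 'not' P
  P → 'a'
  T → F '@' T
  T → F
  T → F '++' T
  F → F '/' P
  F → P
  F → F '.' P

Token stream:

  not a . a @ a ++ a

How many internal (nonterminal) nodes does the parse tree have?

13

[E [T [F [F [P not [P a]]] . [P a]] @ [T [F [P a]] ++ [T [F [P a]]]]]]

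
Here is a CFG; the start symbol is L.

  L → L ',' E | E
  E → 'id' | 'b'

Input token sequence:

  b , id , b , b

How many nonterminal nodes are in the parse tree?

8

[L [L [L [L [E b]] , [E id]] , [E b]] , [E b]]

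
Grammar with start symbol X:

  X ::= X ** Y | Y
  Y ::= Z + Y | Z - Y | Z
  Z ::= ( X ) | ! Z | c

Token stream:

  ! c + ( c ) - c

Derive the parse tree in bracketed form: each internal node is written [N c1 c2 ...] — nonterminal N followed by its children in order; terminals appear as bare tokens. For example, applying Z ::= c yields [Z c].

X
Y
Z + Y
! Z + Y
! c + Y
! c + Z - Y
! c + ( X ) - Y
! c + ( Y ) - Y
! c + ( Z ) - Y
! c + ( c ) - Y
! c + ( c ) - Z
! c + ( c ) - c

[X [Y [Z ! [Z c]] + [Y [Z ( [X [Y [Z c]]] )] - [Y [Z c]]]]]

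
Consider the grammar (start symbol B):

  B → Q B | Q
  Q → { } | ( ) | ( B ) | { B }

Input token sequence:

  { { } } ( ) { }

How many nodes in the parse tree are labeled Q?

[B [Q { [B [Q { }]] }] [B [Q ( )] [B [Q { }]]]]

4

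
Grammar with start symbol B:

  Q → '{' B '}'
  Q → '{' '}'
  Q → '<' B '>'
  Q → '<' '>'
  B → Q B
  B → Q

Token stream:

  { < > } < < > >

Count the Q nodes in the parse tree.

[B [Q { [B [Q < >]] }] [B [Q < [B [Q < >]] >]]]

4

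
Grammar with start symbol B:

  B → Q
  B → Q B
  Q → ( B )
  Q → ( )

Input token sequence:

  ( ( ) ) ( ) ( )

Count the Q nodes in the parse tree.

4

[B [Q ( [B [Q ( )]] )] [B [Q ( )] [B [Q ( )]]]]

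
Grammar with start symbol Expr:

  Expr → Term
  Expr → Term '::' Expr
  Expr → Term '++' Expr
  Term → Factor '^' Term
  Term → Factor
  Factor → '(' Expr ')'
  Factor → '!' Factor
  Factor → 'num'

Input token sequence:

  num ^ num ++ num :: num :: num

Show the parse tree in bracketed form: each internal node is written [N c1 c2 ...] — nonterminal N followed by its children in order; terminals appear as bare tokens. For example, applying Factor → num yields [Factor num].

[Expr [Term [Factor num] ^ [Term [Factor num]]] ++ [Expr [Term [Factor num]] :: [Expr [Term [Factor num]] :: [Expr [Term [Factor num]]]]]]

Expr
Term ++ Expr
Factor ^ Term ++ Expr
num ^ Term ++ Expr
num ^ Factor ++ Expr
num ^ num ++ Expr
num ^ num ++ Term :: Expr
num ^ num ++ Factor :: Expr
num ^ num ++ num :: Expr
num ^ num ++ num :: Term :: Expr
num ^ num ++ num :: Factor :: Expr
num ^ num ++ num :: num :: Expr
num ^ num ++ num :: num :: Term
num ^ num ++ num :: num :: Factor
num ^ num ++ num :: num :: num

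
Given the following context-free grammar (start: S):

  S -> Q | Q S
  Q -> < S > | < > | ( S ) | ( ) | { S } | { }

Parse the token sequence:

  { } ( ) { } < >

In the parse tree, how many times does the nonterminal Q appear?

[S [Q { }] [S [Q ( )] [S [Q { }] [S [Q < >]]]]]

4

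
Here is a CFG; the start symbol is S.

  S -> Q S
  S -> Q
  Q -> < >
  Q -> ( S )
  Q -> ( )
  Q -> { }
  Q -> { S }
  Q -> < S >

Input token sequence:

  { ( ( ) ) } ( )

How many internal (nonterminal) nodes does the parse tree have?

8

[S [Q { [S [Q ( [S [Q ( )]] )]] }] [S [Q ( )]]]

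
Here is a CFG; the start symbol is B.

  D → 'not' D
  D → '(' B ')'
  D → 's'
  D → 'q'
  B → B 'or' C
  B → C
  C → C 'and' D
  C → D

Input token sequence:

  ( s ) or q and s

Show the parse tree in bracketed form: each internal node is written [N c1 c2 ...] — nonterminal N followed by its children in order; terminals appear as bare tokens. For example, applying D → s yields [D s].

[B [B [C [D ( [B [C [D s]]] )]]] or [C [C [D q]] and [D s]]]

B
B or C
C or C
D or C
( B ) or C
( C ) or C
( D ) or C
( s ) or C
( s ) or C and D
( s ) or D and D
( s ) or q and D
( s ) or q and s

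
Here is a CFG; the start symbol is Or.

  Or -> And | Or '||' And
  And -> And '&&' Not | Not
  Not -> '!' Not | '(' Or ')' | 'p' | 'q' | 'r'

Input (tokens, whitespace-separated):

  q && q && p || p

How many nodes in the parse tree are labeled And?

[Or [Or [And [And [And [Not q]] && [Not q]] && [Not p]]] || [And [Not p]]]

4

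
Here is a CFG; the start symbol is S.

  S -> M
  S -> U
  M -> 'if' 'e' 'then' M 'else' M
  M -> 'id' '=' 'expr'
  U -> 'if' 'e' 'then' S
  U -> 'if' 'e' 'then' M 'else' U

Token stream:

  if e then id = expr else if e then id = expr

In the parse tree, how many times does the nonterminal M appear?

2

[S [U if e then [M id = expr] else [U if e then [S [M id = expr]]]]]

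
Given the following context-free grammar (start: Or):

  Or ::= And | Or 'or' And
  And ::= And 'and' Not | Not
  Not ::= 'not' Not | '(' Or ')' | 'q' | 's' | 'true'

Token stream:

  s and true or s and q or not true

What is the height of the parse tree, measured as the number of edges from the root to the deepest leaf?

6

[Or [Or [Or [And [And [Not s]] and [Not true]]] or [And [And [Not s]] and [Not q]]] or [And [Not not [Not true]]]]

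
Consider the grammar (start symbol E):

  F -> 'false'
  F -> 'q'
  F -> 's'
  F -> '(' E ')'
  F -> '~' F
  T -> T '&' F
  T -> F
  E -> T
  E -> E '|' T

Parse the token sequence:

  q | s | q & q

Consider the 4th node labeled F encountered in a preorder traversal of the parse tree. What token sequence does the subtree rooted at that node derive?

q

[E [E [E [T [F q]]] | [T [F s]]] | [T [T [F q]] & [F q]]]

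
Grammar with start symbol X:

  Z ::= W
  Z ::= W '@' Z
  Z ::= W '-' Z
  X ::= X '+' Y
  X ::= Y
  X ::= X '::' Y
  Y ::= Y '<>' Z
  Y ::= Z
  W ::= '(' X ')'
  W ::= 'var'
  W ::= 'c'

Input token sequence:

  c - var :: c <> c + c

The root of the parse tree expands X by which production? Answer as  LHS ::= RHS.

[X [X [X [Y [Z [W c] - [Z [W var]]]]] :: [Y [Y [Z [W c]]] <> [Z [W c]]]] + [Y [Z [W c]]]]

X ::= X '+' Y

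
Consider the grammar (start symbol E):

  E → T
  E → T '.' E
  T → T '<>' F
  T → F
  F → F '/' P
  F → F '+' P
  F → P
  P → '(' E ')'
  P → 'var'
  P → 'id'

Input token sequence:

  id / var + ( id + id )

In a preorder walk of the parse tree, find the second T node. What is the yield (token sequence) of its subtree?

[E [T [F [F [F [P id]] / [P var]] + [P ( [E [T [F [F [P id]] + [P id]]]] )]]]]

id + id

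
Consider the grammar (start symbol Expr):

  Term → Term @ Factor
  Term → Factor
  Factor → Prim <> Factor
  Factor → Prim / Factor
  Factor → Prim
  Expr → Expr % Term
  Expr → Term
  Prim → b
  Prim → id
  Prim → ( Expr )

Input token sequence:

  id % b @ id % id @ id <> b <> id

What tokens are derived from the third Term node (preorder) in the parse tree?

b

[Expr [Expr [Expr [Term [Factor [Prim id]]]] % [Term [Term [Factor [Prim b]]] @ [Factor [Prim id]]]] % [Term [Term [Factor [Prim id]]] @ [Factor [Prim id] <> [Factor [Prim b] <> [Factor [Prim id]]]]]]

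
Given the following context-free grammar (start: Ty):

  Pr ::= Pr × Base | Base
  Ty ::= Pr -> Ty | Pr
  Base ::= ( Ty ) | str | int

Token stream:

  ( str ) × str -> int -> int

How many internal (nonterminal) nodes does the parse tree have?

[Ty [Pr [Pr [Base ( [Ty [Pr [Base str]]] )]] × [Base str]] -> [Ty [Pr [Base int]] -> [Ty [Pr [Base int]]]]]

14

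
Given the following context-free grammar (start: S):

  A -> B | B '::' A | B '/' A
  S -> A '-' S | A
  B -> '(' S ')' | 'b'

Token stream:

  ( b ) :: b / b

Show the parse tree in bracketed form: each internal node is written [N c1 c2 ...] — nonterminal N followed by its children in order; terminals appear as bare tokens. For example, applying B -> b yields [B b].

S
A
B :: A
( S ) :: A
( A ) :: A
( B ) :: A
( b ) :: A
( b ) :: B / A
( b ) :: b / A
( b ) :: b / B
( b ) :: b / b

[S [A [B ( [S [A [B b]]] )] :: [A [B b] / [A [B b]]]]]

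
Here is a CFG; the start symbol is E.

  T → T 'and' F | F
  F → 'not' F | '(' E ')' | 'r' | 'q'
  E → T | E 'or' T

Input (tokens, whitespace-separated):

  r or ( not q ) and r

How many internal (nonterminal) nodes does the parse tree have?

[E [E [T [F r]]] or [T [T [F ( [E [T [F not [F q]]]] )]] and [F r]]]

12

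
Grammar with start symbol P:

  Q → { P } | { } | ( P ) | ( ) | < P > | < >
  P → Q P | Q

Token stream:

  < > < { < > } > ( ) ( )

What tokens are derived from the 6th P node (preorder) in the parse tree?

[P [Q < >] [P [Q < [P [Q { [P [Q < >]] }]] >] [P [Q ( )] [P [Q ( )]]]]]

( )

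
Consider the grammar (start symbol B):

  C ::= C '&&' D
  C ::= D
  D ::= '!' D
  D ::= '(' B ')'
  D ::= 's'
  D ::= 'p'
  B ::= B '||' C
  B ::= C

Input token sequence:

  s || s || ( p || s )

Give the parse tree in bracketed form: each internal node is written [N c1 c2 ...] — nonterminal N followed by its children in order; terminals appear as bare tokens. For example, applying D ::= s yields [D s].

B
B || C
B || C || C
C || C || C
D || C || C
s || C || C
s || D || C
s || s || C
s || s || D
s || s || ( B )
s || s || ( B || C )
s || s || ( C || C )
s || s || ( D || C )
s || s || ( p || C )
s || s || ( p || D )
s || s || ( p || s )

[B [B [B [C [D s]]] || [C [D s]]] || [C [D ( [B [B [C [D p]]] || [C [D s]]] )]]]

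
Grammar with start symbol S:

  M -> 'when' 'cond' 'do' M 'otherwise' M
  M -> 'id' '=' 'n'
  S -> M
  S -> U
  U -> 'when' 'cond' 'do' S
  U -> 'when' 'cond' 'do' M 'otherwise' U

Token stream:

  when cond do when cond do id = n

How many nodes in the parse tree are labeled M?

[S [U when cond do [S [U when cond do [S [M id = n]]]]]]

1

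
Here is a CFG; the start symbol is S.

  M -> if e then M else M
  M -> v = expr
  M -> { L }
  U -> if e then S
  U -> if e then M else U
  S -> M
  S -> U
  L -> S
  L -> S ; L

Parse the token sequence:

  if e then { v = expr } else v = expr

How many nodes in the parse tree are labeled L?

[S [M if e then [M { [L [S [M v = expr]]] }] else [M v = expr]]]

1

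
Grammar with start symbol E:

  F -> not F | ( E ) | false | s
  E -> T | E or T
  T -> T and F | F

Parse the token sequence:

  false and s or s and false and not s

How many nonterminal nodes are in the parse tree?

13

[E [E [T [T [F false]] and [F s]]] or [T [T [T [F s]] and [F false]] and [F not [F s]]]]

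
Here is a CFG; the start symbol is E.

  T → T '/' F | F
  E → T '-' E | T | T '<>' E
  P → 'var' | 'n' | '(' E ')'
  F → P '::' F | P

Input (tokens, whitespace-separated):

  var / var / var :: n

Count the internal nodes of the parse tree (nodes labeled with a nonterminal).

[E [T [T [T [F [P var]]] / [F [P var]]] / [F [P var] :: [F [P n]]]]]

12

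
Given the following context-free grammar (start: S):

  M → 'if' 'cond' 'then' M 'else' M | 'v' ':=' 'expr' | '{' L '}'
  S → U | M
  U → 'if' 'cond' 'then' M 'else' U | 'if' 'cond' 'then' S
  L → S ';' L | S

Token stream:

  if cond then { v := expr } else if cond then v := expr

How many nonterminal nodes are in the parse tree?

9

[S [U if cond then [M { [L [S [M v := expr]]] }] else [U if cond then [S [M v := expr]]]]]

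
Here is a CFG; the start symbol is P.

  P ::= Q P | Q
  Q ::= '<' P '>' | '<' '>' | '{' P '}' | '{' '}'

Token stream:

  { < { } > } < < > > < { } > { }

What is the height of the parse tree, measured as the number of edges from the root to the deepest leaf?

6

[P [Q { [P [Q < [P [Q { }]] >]] }] [P [Q < [P [Q < >]] >] [P [Q < [P [Q { }]] >] [P [Q { }]]]]]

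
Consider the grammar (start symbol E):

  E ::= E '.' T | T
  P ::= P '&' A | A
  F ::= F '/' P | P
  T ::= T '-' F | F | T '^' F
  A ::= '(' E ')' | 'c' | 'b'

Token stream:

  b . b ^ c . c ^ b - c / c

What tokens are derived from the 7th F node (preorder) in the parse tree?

c

[E [E [E [T [F [P [A b]]]]] . [T [T [F [P [A b]]]] ^ [F [P [A c]]]]] . [T [T [T [F [P [A c]]]] ^ [F [P [A b]]]] - [F [F [P [A c]]] / [P [A c]]]]]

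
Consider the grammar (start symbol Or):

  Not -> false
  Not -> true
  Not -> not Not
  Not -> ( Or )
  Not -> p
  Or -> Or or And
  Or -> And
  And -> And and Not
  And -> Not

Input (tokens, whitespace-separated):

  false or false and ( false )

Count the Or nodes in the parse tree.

3

[Or [Or [And [Not false]]] or [And [And [Not false]] and [Not ( [Or [And [Not false]]] )]]]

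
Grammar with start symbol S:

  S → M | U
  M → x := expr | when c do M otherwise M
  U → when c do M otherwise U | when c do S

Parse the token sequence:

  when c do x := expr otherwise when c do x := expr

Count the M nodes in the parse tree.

2

[S [U when c do [M x := expr] otherwise [U when c do [S [M x := expr]]]]]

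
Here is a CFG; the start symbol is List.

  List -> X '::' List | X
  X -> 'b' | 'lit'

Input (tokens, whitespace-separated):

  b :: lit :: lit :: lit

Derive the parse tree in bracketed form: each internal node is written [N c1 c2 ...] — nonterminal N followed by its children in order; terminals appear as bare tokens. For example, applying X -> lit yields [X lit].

List
X :: List
b :: List
b :: X :: List
b :: lit :: List
b :: lit :: X :: List
b :: lit :: lit :: List
b :: lit :: lit :: X
b :: lit :: lit :: lit

[List [X b] :: [List [X lit] :: [List [X lit] :: [List [X lit]]]]]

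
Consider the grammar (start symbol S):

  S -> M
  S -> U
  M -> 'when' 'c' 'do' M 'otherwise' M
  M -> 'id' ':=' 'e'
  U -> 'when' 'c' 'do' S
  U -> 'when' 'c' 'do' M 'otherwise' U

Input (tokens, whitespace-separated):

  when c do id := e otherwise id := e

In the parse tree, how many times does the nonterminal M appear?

[S [M when c do [M id := e] otherwise [M id := e]]]

3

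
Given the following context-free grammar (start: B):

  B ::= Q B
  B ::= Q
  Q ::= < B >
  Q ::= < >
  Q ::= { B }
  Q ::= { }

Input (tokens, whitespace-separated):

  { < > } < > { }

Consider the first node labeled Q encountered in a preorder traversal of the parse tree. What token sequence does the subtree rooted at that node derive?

[B [Q { [B [Q < >]] }] [B [Q < >] [B [Q { }]]]]

{ < > }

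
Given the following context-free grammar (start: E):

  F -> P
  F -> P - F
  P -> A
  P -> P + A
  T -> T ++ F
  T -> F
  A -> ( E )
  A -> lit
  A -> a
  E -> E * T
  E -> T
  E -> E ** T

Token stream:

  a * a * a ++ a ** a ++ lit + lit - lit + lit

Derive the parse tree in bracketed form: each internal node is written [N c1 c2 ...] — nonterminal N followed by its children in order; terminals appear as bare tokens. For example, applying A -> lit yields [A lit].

[E [E [E [E [T [F [P [A a]]]]] * [T [F [P [A a]]]]] * [T [T [F [P [A a]]]] ++ [F [P [A a]]]]] ** [T [T [F [P [A a]]]] ++ [F [P [P [A lit]] + [A lit]] - [F [P [P [A lit]] + [A lit]]]]]]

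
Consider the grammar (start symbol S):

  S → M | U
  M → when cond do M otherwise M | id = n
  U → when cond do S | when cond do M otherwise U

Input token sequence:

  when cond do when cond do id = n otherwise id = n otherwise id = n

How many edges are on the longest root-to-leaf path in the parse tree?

[S [M when cond do [M when cond do [M id = n] otherwise [M id = n]] otherwise [M id = n]]]

4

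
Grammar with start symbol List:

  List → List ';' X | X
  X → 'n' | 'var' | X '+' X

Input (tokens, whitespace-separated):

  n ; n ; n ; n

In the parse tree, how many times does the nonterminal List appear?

[List [List [List [List [X n]] ; [X n]] ; [X n]] ; [X n]]

4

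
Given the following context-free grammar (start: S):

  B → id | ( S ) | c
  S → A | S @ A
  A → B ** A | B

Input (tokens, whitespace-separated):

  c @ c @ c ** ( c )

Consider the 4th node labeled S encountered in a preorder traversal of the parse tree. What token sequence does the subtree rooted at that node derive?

[S [S [S [A [B c]]] @ [A [B c]]] @ [A [B c] ** [A [B ( [S [A [B c]]] )]]]]

c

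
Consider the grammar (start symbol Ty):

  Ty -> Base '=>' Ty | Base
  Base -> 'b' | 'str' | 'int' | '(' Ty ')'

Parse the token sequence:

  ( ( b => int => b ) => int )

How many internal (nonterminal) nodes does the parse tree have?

12

[Ty [Base ( [Ty [Base ( [Ty [Base b] => [Ty [Base int] => [Ty [Base b]]]] )] => [Ty [Base int]]] )]]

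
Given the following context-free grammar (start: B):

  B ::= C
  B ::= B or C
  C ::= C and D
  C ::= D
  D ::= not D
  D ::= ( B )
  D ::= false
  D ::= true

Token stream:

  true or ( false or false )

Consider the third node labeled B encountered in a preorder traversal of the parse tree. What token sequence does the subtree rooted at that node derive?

[B [B [C [D true]]] or [C [D ( [B [B [C [D false]]] or [C [D false]]] )]]]

false or false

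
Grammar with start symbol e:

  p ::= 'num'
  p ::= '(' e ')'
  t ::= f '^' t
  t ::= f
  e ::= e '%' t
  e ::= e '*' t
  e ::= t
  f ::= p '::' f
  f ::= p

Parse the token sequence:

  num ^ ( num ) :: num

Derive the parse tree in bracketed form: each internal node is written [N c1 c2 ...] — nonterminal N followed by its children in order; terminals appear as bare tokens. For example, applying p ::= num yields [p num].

e
t
f ^ t
p ^ t
num ^ t
num ^ f
num ^ p :: f
num ^ ( e ) :: f
num ^ ( t ) :: f
num ^ ( f ) :: f
num ^ ( p ) :: f
num ^ ( num ) :: f
num ^ ( num ) :: p
num ^ ( num ) :: num

[e [t [f [p num]] ^ [t [f [p ( [e [t [f [p num]]]] )] :: [f [p num]]]]]]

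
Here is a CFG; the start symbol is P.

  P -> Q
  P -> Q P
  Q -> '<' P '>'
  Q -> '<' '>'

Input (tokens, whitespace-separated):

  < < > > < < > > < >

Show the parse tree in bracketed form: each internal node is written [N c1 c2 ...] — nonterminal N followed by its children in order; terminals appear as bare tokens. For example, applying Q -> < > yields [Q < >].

[P [Q < [P [Q < >]] >] [P [Q < [P [Q < >]] >] [P [Q < >]]]]

P
Q P
< P > P
< Q > P
< < > > P
< < > > Q P
< < > > < P > P
< < > > < Q > P
< < > > < < > > P
< < > > < < > > Q
< < > > < < > > < >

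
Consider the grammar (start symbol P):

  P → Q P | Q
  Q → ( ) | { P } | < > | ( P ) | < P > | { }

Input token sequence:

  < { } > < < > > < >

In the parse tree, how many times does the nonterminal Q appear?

5

[P [Q < [P [Q { }]] >] [P [Q < [P [Q < >]] >] [P [Q < >]]]]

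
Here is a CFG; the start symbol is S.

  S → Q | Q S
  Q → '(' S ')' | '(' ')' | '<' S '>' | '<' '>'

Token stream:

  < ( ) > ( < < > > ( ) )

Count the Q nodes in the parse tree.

6

[S [Q < [S [Q ( )]] >] [S [Q ( [S [Q < [S [Q < >]] >] [S [Q ( )]]] )]]]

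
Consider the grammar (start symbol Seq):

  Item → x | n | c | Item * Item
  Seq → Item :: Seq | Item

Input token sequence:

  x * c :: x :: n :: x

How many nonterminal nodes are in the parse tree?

[Seq [Item [Item x] * [Item c]] :: [Seq [Item x] :: [Seq [Item n] :: [Seq [Item x]]]]]

10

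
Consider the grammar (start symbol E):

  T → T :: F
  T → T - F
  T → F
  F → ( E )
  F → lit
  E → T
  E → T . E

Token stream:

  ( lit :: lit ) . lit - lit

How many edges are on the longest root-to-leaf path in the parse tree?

7

[E [T [F ( [E [T [T [F lit]] :: [F lit]]] )]] . [E [T [T [F lit]] - [F lit]]]]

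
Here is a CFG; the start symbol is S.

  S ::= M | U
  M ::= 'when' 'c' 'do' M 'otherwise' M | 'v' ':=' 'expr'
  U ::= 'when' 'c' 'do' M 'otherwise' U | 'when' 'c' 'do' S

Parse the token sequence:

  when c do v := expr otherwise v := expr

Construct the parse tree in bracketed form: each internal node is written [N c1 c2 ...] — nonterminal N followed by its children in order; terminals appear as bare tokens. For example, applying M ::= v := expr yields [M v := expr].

[S [M when c do [M v := expr] otherwise [M v := expr]]]

S
M
when c do M otherwise M
when c do v := expr otherwise M
when c do v := expr otherwise v := expr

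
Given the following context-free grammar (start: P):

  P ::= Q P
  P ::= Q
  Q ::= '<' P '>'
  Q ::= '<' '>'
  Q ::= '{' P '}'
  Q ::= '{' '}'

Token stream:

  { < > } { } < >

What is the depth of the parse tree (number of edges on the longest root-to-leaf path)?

4

[P [Q { [P [Q < >]] }] [P [Q { }] [P [Q < >]]]]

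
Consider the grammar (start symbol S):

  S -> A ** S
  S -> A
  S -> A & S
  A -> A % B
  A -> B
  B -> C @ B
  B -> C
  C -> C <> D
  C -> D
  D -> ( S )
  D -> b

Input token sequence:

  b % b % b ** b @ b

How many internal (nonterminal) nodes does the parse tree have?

[S [A [A [A [B [C [D b]]]] % [B [C [D b]]]] % [B [C [D b]]]] ** [S [A [B [C [D b]] @ [B [C [D b]]]]]]]

21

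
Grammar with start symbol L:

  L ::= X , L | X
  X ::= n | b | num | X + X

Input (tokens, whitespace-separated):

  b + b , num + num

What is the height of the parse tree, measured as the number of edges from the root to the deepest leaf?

4

[L [X [X b] + [X b]] , [L [X [X num] + [X num]]]]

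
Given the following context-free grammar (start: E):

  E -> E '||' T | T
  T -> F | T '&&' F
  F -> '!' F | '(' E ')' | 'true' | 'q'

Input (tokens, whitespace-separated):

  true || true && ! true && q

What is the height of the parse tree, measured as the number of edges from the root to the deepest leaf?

[E [E [T [F true]]] || [T [T [T [F true]] && [F ! [F true]]] && [F q]]]

5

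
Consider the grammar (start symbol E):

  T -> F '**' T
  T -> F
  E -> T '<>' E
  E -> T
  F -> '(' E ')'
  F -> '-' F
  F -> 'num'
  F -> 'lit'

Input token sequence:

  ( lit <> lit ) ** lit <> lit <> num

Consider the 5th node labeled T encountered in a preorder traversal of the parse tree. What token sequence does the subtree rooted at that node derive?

[E [T [F ( [E [T [F lit]] <> [E [T [F lit]]]] )] ** [T [F lit]]] <> [E [T [F lit]] <> [E [T [F num]]]]]

lit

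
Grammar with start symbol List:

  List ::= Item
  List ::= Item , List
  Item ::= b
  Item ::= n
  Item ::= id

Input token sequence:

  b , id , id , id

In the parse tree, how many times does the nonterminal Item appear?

[List [Item b] , [List [Item id] , [List [Item id] , [List [Item id]]]]]

4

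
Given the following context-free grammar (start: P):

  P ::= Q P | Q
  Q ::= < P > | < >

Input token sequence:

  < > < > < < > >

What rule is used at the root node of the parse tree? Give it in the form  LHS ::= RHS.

[P [Q < >] [P [Q < >] [P [Q < [P [Q < >]] >]]]]

P ::= Q P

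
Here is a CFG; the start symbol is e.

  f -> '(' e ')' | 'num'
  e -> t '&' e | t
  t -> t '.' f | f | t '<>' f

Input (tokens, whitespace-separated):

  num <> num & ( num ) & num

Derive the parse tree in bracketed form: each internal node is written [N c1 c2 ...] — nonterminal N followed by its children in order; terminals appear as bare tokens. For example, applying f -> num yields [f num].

[e [t [t [f num]] <> [f num]] & [e [t [f ( [e [t [f num]]] )]] & [e [t [f num]]]]]

e
t & e
t <> f & e
f <> f & e
num <> f & e
num <> num & e
num <> num & t & e
num <> num & f & e
num <> num & ( e ) & e
num <> num & ( t ) & e
num <> num & ( f ) & e
num <> num & ( num ) & e
num <> num & ( num ) & t
num <> num & ( num ) & f
num <> num & ( num ) & num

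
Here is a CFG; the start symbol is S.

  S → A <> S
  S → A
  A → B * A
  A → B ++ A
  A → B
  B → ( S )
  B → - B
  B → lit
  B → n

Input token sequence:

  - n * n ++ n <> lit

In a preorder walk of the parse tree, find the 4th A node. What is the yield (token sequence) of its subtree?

[S [A [B - [B n]] * [A [B n] ++ [A [B n]]]] <> [S [A [B lit]]]]

lit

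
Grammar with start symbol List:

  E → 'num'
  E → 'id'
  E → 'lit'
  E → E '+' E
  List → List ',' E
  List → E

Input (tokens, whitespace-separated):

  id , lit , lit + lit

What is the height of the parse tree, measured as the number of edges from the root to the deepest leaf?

[List [List [List [E id]] , [E lit]] , [E [E lit] + [E lit]]]

4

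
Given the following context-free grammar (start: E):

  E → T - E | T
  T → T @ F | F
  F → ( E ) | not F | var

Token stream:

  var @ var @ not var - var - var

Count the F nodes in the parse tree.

6

[E [T [T [T [F var]] @ [F var]] @ [F not [F var]]] - [E [T [F var]] - [E [T [F var]]]]]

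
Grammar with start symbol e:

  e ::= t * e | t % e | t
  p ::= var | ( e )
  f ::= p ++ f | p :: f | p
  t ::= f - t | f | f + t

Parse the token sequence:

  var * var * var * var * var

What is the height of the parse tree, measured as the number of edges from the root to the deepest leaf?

8

[e [t [f [p var]]] * [e [t [f [p var]]] * [e [t [f [p var]]] * [e [t [f [p var]]] * [e [t [f [p var]]]]]]]]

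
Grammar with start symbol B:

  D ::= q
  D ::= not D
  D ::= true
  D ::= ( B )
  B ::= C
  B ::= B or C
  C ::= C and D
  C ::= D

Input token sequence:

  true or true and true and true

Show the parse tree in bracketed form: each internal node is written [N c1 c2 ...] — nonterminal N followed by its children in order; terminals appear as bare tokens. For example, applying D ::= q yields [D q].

B
B or C
C or C
D or C
true or C
true or C and D
true or C and D and D
true or D and D and D
true or true and D and D
true or true and true and D
true or true and true and true

[B [B [C [D true]]] or [C [C [C [D true]] and [D true]] and [D true]]]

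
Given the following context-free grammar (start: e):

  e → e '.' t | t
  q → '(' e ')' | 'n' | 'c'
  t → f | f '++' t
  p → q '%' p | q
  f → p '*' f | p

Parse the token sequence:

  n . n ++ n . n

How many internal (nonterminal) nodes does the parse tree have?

19

[e [e [e [t [f [p [q n]]]]] . [t [f [p [q n]]] ++ [t [f [p [q n]]]]]] . [t [f [p [q n]]]]]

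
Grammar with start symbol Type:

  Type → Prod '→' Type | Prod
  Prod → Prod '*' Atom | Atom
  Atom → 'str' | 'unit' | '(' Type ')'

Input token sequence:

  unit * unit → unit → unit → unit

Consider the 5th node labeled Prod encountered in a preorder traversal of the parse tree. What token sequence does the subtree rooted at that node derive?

unit

[Type [Prod [Prod [Atom unit]] * [Atom unit]] → [Type [Prod [Atom unit]] → [Type [Prod [Atom unit]] → [Type [Prod [Atom unit]]]]]]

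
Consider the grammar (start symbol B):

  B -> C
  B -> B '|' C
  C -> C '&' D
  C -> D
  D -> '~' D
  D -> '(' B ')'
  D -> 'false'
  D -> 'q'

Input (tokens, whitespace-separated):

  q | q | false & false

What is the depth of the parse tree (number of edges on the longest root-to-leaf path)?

5

[B [B [B [C [D q]]] | [C [D q]]] | [C [C [D false]] & [D false]]]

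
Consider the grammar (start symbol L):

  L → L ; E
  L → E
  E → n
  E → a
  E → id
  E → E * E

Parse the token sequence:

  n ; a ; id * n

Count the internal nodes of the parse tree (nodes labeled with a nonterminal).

[L [L [L [E n]] ; [E a]] ; [E [E id] * [E n]]]

8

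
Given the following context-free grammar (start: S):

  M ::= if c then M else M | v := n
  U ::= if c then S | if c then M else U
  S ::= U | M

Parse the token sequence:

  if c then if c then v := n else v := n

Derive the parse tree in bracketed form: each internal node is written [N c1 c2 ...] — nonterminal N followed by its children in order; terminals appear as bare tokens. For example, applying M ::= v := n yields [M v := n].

S
U
if c then S
if c then M
if c then if c then M else M
if c then if c then v := n else M
if c then if c then v := n else v := n

[S [U if c then [S [M if c then [M v := n] else [M v := n]]]]]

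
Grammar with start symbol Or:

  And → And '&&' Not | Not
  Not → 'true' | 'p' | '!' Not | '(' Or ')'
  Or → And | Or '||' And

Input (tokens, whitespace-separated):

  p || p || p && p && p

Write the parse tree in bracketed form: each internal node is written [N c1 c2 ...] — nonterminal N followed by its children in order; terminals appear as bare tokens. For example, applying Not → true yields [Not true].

[Or [Or [Or [And [Not p]]] || [And [Not p]]] || [And [And [And [Not p]] && [Not p]] && [Not p]]]

Or
Or || And
Or || And || And
And || And || And
Not || And || And
p || And || And
p || Not || And
p || p || And
p || p || And && Not
p || p || And && Not && Not
p || p || Not && Not && Not
p || p || p && Not && Not
p || p || p && p && Not
p || p || p && p && p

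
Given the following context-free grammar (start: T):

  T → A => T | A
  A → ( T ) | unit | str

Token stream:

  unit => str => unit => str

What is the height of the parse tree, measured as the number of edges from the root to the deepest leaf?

5

[T [A unit] => [T [A str] => [T [A unit] => [T [A str]]]]]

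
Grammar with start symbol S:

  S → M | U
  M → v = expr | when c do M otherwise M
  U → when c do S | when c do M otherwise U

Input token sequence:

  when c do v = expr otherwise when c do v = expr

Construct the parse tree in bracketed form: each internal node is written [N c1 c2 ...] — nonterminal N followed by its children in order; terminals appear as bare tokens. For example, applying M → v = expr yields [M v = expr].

[S [U when c do [M v = expr] otherwise [U when c do [S [M v = expr]]]]]

S
U
when c do M otherwise U
when c do v = expr otherwise U
when c do v = expr otherwise when c do S
when c do v = expr otherwise when c do M
when c do v = expr otherwise when c do v = expr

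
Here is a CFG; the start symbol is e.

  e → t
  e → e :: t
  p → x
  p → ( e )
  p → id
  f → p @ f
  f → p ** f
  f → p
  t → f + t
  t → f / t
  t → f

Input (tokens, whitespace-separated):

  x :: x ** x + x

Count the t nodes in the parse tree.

3

[e [e [t [f [p x]]]] :: [t [f [p x] ** [f [p x]]] + [t [f [p x]]]]]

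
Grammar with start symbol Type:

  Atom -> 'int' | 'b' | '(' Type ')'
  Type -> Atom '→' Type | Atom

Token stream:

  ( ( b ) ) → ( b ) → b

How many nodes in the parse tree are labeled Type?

6

[Type [Atom ( [Type [Atom ( [Type [Atom b]] )]] )] → [Type [Atom ( [Type [Atom b]] )] → [Type [Atom b]]]]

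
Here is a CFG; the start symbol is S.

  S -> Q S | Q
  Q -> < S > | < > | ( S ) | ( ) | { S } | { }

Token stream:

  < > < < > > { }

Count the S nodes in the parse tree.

[S [Q < >] [S [Q < [S [Q < >]] >] [S [Q { }]]]]

4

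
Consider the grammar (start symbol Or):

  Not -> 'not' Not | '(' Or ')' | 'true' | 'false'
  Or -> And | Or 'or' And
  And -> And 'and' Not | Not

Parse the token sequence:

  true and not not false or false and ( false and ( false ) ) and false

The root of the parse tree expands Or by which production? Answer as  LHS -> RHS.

Or -> Or 'or' And

[Or [Or [And [And [Not true]] and [Not not [Not not [Not false]]]]] or [And [And [And [Not false]] and [Not ( [Or [And [And [Not false]] and [Not ( [Or [And [Not false]]] )]]] )]] and [Not false]]]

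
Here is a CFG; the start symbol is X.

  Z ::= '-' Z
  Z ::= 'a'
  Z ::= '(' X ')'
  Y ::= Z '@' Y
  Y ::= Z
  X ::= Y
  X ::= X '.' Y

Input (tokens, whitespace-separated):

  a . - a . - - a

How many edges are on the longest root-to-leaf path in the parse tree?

[X [X [X [Y [Z a]]] . [Y [Z - [Z a]]]] . [Y [Z - [Z - [Z a]]]]]

5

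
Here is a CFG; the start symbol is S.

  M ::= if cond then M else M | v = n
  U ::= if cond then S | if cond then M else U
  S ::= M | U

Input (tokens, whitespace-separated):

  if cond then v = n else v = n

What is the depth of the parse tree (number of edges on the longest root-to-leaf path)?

[S [M if cond then [M v = n] else [M v = n]]]

3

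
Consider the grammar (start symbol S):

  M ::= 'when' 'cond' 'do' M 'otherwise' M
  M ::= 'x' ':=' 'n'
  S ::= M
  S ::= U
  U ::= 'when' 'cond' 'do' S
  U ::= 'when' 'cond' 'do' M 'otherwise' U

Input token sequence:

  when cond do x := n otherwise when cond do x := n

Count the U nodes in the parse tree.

2

[S [U when cond do [M x := n] otherwise [U when cond do [S [M x := n]]]]]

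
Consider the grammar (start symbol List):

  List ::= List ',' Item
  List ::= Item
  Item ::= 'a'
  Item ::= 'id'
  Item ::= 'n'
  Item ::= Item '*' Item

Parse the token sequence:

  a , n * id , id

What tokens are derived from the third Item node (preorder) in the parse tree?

[List [List [List [Item a]] , [Item [Item n] * [Item id]]] , [Item id]]

n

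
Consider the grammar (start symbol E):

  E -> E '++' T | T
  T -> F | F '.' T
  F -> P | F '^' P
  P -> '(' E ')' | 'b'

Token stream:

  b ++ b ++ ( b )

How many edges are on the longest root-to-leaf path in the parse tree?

[E [E [E [T [F [P b]]]] ++ [T [F [P b]]]] ++ [T [F [P ( [E [T [F [P b]]]] )]]]]

8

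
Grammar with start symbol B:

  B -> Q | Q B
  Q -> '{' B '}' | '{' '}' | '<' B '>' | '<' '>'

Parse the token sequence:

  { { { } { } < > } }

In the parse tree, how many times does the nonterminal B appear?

[B [Q { [B [Q { [B [Q { }] [B [Q { }] [B [Q < >]]]] }]] }]]

5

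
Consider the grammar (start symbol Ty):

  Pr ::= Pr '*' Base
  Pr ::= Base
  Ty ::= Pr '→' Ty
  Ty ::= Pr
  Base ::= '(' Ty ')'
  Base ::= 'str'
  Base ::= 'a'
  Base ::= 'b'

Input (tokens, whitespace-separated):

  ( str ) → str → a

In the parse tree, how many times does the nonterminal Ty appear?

[Ty [Pr [Base ( [Ty [Pr [Base str]]] )]] → [Ty [Pr [Base str]] → [Ty [Pr [Base a]]]]]

4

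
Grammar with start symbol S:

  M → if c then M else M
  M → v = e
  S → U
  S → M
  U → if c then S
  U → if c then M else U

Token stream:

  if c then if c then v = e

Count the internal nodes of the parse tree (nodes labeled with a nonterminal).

6

[S [U if c then [S [U if c then [S [M v = e]]]]]]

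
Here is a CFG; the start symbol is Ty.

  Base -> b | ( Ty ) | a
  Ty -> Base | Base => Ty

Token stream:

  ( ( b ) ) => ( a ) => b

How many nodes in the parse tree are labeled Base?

[Ty [Base ( [Ty [Base ( [Ty [Base b]] )]] )] => [Ty [Base ( [Ty [Base a]] )] => [Ty [Base b]]]]

6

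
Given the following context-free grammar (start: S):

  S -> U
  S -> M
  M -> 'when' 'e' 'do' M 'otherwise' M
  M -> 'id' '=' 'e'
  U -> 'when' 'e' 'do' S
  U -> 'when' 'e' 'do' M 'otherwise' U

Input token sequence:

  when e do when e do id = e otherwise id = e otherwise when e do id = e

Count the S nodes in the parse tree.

2

[S [U when e do [M when e do [M id = e] otherwise [M id = e]] otherwise [U when e do [S [M id = e]]]]]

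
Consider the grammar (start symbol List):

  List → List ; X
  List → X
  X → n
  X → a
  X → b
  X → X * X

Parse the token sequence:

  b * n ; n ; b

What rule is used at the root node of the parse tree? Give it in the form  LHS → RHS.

List → List ; X

[List [List [List [X [X b] * [X n]]] ; [X n]] ; [X b]]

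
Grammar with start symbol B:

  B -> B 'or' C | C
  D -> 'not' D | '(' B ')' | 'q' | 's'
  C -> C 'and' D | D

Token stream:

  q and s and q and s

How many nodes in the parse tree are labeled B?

1

[B [C [C [C [C [D q]] and [D s]] and [D q]] and [D s]]]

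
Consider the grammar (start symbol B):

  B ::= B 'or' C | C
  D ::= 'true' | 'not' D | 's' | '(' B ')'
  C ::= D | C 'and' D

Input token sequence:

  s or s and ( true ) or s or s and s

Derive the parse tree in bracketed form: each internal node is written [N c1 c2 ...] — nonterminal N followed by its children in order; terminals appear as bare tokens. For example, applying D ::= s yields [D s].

[B [B [B [B [C [D s]]] or [C [C [D s]] and [D ( [B [C [D true]]] )]]] or [C [D s]]] or [C [C [D s]] and [D s]]]

B
B or C
B or C or C
B or C or C or C
C or C or C or C
D or C or C or C
s or C or C or C
s or C and D or C or C
s or D and D or C or C
s or s and D or C or C
s or s and ( B ) or C or C
s or s and ( C ) or C or C
s or s and ( D ) or C or C
s or s and ( true ) or C or C
s or s and ( true ) or D or C
s or s and ( true ) or s or C
s or s and ( true ) or s or C and D
s or s and ( true ) or s or D and D
s or s and ( true ) or s or s and D
s or s and ( true ) or s or s and s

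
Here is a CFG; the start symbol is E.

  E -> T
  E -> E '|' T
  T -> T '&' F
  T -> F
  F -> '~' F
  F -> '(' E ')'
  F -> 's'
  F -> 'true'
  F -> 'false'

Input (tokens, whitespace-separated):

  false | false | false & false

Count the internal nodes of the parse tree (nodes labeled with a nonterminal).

11

[E [E [E [T [F false]]] | [T [F false]]] | [T [T [F false]] & [F false]]]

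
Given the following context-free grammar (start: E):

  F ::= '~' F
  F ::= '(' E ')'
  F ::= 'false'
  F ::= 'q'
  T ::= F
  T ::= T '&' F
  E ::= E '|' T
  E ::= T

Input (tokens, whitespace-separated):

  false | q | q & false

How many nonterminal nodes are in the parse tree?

11

[E [E [E [T [F false]]] | [T [F q]]] | [T [T [F q]] & [F false]]]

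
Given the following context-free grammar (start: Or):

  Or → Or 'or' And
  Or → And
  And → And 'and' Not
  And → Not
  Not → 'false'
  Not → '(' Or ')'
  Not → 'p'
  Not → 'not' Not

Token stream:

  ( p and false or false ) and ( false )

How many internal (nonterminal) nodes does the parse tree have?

[Or [And [And [Not ( [Or [Or [And [And [Not p]] and [Not false]]] or [And [Not false]]] )]] and [Not ( [Or [And [Not false]]] )]]]

16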